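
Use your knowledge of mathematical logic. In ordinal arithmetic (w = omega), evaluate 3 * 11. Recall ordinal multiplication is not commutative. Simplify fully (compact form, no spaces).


Compute 3 * 11.
Ordinal * is associative and left-distributive over +, but NOT commutative; for finite n>1, n*w = w but w*n stays w*n.
Both finite; ordinal * agrees with natural *: 3 * 11 = 33.
Result = 33

33


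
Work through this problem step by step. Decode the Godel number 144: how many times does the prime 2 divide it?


Factorize 144 by dividing by 2 repeatedly.
Division steps: 2 divides 144 exactly 4 time(s).
Exponent of 2 = 4

4


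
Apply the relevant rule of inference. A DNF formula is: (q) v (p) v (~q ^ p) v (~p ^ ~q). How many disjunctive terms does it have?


A DNF formula is a disjunction of terms (conjunctions).
Terms are separated by v.
Counting the disjuncts: 4 terms.

4


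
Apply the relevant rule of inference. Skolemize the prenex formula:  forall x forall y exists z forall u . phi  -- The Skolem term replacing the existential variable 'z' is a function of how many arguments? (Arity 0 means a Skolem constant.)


Quantifier prefix: forall x forall y exists z forall u
'z' is existentially quantified at position 3.
Universal variables preceding it: x, y
Skolem function arity = 2

2


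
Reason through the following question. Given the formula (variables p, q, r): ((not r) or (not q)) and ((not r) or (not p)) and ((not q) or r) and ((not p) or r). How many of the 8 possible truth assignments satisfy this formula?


Evaluate all 8 assignments for p, q, r:
p=0, q=0, r=0: 1
p=0, q=0, r=1: 1
p=0, q=1, r=0: 0
p=0, q=1, r=1: 0
p=1, q=0, r=0: 0
p=1, q=0, r=1: 0
p=1, q=1, r=0: 0
p=1, q=1, r=1: 0
Satisfying count = 2

2


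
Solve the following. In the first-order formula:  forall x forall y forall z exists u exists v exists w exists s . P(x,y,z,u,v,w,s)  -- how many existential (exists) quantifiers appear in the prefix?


Quantifier prefix: forall x forall y forall z exists u exists v exists w exists s
Mark each quantifier type:
  U U U E E E E
Universal count = 3, Existential count = 4
Asked for existential (exists) quantifiers: 4

4


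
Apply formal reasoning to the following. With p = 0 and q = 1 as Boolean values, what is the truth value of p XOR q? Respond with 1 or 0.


p = 0, q = 1
Operation: p XOR q
Evaluate: 0 XOR 1 = 1

1


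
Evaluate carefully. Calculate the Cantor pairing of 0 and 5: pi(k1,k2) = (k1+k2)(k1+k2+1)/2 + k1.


k1 + k2 = 5
(k1+k2)(k1+k2+1)/2 = 5 * 6 / 2 = 15
pi = 15 + 0 = 15

15


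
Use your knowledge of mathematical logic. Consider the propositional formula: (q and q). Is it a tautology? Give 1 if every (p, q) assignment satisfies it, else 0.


Check all 4 assignments:
p=0, q=0: 0
p=0, q=1: 1
p=1, q=0: 0
p=1, q=1: 1
Satisfying count = 2/4.
Tautology iff count = 4: no.

0


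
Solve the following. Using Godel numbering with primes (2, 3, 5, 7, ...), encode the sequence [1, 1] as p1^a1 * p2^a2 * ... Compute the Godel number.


Encode each element as an exponent of the corresponding prime:
  2^1 = 2
  3^1 = 3
Product = 2 * 3 = 6

6


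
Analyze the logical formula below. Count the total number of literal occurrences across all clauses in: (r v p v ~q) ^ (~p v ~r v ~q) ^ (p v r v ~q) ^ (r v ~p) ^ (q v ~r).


Counting literals in each clause:
Clause 1: 3 literal(s)
Clause 2: 3 literal(s)
Clause 3: 3 literal(s)
Clause 4: 2 literal(s)
Clause 5: 2 literal(s)
Total = 13

13


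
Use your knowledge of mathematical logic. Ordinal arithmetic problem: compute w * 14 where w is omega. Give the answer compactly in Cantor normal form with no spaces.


Compute w * 14.
Ordinal * is associative and left-distributive over +, but NOT commutative; for finite n>1, n*w = w but w*n stays w*n.
w * 14 means 14 copies of w concatenated: w*14.
Result = w*14

w*14


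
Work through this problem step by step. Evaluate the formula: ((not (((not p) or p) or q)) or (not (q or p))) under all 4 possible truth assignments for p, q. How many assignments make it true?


Check all 4 assignments:
p=0, q=0: 1
p=0, q=1: 0
p=1, q=0: 0
p=1, q=1: 0
Count of True = 1

1


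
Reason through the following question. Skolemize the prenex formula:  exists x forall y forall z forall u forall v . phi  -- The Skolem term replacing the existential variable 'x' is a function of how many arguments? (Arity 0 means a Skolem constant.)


Quantifier prefix: exists x forall y forall z forall u forall v
'x' is existentially quantified at position 1.
No universal quantifiers precede it.
Skolem function arity = 0 (a Skolem constant)

0


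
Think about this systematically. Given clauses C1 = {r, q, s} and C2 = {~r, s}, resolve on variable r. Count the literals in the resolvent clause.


Remove r from C1 and ~r from C2.
C1 remainder: {q, s}
C2 remainder: {s}
Union (resolvent): {q, s}
Resolvent has 2 literal(s).

2


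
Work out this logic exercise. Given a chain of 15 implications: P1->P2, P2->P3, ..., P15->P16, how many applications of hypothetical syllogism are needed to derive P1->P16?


With 15 implications in a chain connecting 16 propositions:
P1->P2, P2->P3, ..., P15->P16
Steps needed = (number of implications) - 1 = 15 - 1 = 14

14


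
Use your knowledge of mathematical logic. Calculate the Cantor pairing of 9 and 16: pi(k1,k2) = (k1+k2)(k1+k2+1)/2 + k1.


k1 + k2 = 25
(k1+k2)(k1+k2+1)/2 = 25 * 26 / 2 = 325
pi = 325 + 9 = 334

334


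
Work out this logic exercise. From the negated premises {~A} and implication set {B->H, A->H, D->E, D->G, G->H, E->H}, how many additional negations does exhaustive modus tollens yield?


Initial negated facts: {~A}
Apply modus tollens to closure:
  (no implication fires)
Final negated: {~A}
New negations: {(none)}
Count = 0

0


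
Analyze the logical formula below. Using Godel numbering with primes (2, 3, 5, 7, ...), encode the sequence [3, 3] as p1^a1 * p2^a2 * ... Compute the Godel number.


Encode each element as an exponent of the corresponding prime:
  2^3 = 8
  3^3 = 27
Product = 8 * 27 = 216

216


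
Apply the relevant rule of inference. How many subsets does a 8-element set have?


The power set of a set with n elements has 2^n elements.
|P(S)| = 2^8 = 256

256


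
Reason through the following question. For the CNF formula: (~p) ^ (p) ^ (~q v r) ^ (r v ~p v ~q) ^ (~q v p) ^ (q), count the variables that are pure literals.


Check each variable for pure literal status:
p: mixed (not pure)
q: mixed (not pure)
r: pure positive
Pure literal count = 1

1


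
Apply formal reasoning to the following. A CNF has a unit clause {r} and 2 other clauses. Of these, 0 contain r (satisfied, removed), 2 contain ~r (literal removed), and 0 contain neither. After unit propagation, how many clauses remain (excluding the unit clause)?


Satisfied (removed): 0
Shortened (remain): 2
Unchanged (remain): 0
Remaining = 2 + 0 = 2

2


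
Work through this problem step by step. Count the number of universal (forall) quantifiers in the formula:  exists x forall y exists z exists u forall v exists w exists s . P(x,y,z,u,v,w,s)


Quantifier prefix: exists x forall y exists z exists u forall v exists w exists s
Mark each quantifier type:
  E U E E U E E
Universal count = 2, Existential count = 5
Asked for universal (forall) quantifiers: 2

2


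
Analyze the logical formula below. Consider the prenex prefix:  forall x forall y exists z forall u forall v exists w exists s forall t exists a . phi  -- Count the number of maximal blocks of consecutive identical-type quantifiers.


Quantifier-type sequence: A A E A A E E A E  (A=forall, E=exists)
Group into maximal same-type runs:
  Ax2 | Ex1 | Ax2 | Ex2 | Ax1 | Ex1
Number of blocks = 6

6


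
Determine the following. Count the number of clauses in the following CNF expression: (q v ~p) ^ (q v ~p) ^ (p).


A CNF formula is a conjunction of clauses.
Clauses are separated by ^.
Counting the conjuncts: 3 clauses.

3


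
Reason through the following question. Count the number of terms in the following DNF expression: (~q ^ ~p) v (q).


A DNF formula is a disjunction of terms (conjunctions).
Terms are separated by v.
Counting the disjuncts: 2 terms.

2


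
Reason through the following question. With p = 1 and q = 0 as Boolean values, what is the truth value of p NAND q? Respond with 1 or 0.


p = 1, q = 0
Operation: p NAND q
Evaluate: 1 NAND 0 = 1

1


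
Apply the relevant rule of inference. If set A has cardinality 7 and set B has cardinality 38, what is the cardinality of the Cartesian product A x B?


The Cartesian product A x B contains all ordered pairs (a, b).
|A x B| = |A| * |B| = 7 * 38 = 266

266


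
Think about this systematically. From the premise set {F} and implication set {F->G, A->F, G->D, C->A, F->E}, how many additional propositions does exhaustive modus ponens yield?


Initial facts: {F}
Apply modus ponens to closure:
  F and F->G  =>  G
  G and G->D  =>  D
  F and F->E  =>  E
Final known: {D, E, F, G}
New propositions: {D, E, G}
Count = 3

3


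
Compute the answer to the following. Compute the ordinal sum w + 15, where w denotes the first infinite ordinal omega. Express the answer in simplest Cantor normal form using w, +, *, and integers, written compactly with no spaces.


Compute w + 15.
Ordinal + is associative but NOT commutative; for finite n>0, n + w = w but w + n stays w+n.
w + 15 is already in normal form (a successor ordinal beyond w).
Result = w+15

w+15


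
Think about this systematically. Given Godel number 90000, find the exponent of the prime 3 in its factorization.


Factorize 90000 by dividing by 3 repeatedly.
Division steps: 3 divides 90000 exactly 2 time(s).
Exponent of 3 = 2

2


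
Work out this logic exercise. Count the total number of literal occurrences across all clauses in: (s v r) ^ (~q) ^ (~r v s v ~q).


Counting literals in each clause:
Clause 1: 2 literal(s)
Clause 2: 1 literal(s)
Clause 3: 3 literal(s)
Total = 6

6


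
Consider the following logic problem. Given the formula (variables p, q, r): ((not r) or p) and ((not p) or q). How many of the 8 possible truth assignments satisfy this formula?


Evaluate all 8 assignments for p, q, r:
p=0, q=0, r=0: 1
p=0, q=0, r=1: 0
p=0, q=1, r=0: 1
p=0, q=1, r=1: 0
p=1, q=0, r=0: 0
p=1, q=0, r=1: 0
p=1, q=1, r=0: 1
p=1, q=1, r=1: 1
Satisfying count = 4

4


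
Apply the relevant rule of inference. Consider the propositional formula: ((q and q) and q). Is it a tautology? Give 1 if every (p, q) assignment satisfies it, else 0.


Check all 4 assignments:
p=0, q=0: 0
p=0, q=1: 1
p=1, q=0: 0
p=1, q=1: 1
Satisfying count = 2/4.
Tautology iff count = 4: no.

0


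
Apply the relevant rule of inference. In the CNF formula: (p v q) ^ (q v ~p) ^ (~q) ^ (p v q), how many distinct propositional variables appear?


Identify each variable that appears in the formula.
Variables found: p, q
Count = 2

2


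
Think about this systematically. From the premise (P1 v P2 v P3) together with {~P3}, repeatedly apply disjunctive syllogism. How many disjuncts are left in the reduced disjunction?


Original disjuncts (3): P1, P2, P3
Negated (eliminate): ~P3
Remaining disjuncts: P1, P2
Count = 3 - 1 = 2

2


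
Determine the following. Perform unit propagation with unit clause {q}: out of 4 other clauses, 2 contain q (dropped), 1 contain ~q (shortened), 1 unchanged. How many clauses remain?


Satisfied (removed): 2
Shortened (remain): 1
Unchanged (remain): 1
Remaining = 1 + 1 = 2

2


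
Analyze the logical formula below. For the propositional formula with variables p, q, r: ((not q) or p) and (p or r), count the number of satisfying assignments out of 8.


Evaluate all 8 assignments for p, q, r:
p=0, q=0, r=0: 0
p=0, q=0, r=1: 1
p=0, q=1, r=0: 0
p=0, q=1, r=1: 0
p=1, q=0, r=0: 1
p=1, q=0, r=1: 1
p=1, q=1, r=0: 1
p=1, q=1, r=1: 1
Satisfying count = 5

5


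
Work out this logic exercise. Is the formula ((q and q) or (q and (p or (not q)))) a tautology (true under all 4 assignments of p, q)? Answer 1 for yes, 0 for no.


Check all 4 assignments:
p=0, q=0: 0
p=0, q=1: 1
p=1, q=0: 0
p=1, q=1: 1
Satisfying count = 2/4.
Tautology iff count = 4: no.

0


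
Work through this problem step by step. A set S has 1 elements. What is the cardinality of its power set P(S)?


The power set of a set with n elements has 2^n elements.
|P(S)| = 2^1 = 2

2


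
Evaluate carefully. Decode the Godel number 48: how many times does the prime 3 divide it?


Factorize 48 by dividing by 3 repeatedly.
Division steps: 3 divides 48 exactly 1 time(s).
Exponent of 3 = 1

1


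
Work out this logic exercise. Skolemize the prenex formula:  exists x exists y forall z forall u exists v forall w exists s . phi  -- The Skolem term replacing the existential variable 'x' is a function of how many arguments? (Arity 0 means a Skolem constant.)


Quantifier prefix: exists x exists y forall z forall u exists v forall w exists s
'x' is existentially quantified at position 1.
No universal quantifiers precede it.
Skolem function arity = 0 (a Skolem constant)

0


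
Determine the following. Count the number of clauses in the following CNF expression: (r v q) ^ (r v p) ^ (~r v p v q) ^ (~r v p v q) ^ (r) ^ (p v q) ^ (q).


A CNF formula is a conjunction of clauses.
Clauses are separated by ^.
Counting the conjuncts: 7 clauses.

7


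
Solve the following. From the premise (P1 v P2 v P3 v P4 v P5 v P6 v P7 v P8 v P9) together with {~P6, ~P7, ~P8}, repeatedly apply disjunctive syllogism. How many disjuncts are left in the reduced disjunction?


Original disjuncts (9): P1, P2, P3, P4, P5, P6, P7, P8, P9
Negated (eliminate): ~P6, ~P7, ~P8
Remaining disjuncts: P1, P2, P3, P4, P5, P9
Count = 9 - 3 = 6

6


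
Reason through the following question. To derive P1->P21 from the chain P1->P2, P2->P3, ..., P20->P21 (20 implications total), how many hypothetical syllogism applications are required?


With 20 implications in a chain connecting 21 propositions:
P1->P2, P2->P3, ..., P20->P21
Steps needed = (number of implications) - 1 = 20 - 1 = 19

19


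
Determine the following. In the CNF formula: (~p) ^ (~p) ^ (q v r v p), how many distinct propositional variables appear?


Identify each variable that appears in the formula.
Variables found: p, q, r
Count = 3

3


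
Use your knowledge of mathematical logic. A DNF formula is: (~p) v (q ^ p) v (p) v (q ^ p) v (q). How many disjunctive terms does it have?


A DNF formula is a disjunction of terms (conjunctions).
Terms are separated by v.
Counting the disjuncts: 5 terms.

5


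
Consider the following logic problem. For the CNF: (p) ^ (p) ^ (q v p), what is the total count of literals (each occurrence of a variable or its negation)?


Counting literals in each clause:
Clause 1: 1 literal(s)
Clause 2: 1 literal(s)
Clause 3: 2 literal(s)
Total = 4

4


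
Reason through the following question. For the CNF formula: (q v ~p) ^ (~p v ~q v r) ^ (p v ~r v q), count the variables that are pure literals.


Check each variable for pure literal status:
p: mixed (not pure)
q: mixed (not pure)
r: mixed (not pure)
Pure literal count = 0

0


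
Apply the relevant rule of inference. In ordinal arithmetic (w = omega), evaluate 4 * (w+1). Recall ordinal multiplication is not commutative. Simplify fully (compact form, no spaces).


Compute 4 * (w+1).
Ordinal * is associative and left-distributive over +, but NOT commutative; for finite n>1, n*w = w but w*n stays w*n.
By left-distributivity: 4 * (w+1) = 4*w + 4*1 = w + 4 = w+4.
Result = w+4

w+4


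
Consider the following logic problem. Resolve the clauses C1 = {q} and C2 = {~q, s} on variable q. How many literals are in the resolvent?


Remove q from C1 and ~q from C2.
C1 remainder: {}
C2 remainder: {s}
Union (resolvent): {s}
Resolvent has 1 literal(s).

1


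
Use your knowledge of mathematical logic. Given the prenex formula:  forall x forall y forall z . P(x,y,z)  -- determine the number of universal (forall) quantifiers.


Quantifier prefix: forall x forall y forall z
Mark each quantifier type:
  U U U
Universal count = 3, Existential count = 0
Asked for universal (forall) quantifiers: 3

3


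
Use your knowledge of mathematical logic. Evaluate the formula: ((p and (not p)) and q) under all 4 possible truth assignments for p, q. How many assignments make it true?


Check all 4 assignments:
p=0, q=0: 0
p=0, q=1: 0
p=1, q=0: 0
p=1, q=1: 0
Count of True = 0

0


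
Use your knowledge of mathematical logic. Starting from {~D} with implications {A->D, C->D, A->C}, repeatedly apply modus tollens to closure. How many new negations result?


Initial negated facts: {~D}
Apply modus tollens to closure:
  ~D and A->D  =>  ~A
  ~D and C->D  =>  ~C
Final negated: {~A, ~C, ~D}
New negations: {~A, ~C}
Count = 2

2


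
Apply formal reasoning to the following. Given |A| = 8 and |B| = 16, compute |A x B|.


The Cartesian product A x B contains all ordered pairs (a, b).
|A x B| = |A| * |B| = 8 * 16 = 128

128


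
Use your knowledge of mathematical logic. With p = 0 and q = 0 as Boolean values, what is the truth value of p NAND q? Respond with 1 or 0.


p = 0, q = 0
Operation: p NAND q
Evaluate: 0 NAND 0 = 1

1


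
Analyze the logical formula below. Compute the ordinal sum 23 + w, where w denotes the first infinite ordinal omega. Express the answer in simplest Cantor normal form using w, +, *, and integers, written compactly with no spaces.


Compute 23 + w.
Ordinal + is associative but NOT commutative; for finite n>0, n + w = w but w + n stays w+n.
Any finite left addend is absorbed by w on the right: 23 + w = w.
Result = w

w


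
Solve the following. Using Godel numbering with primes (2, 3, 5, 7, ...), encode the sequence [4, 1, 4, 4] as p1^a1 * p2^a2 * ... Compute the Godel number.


Encode each element as an exponent of the corresponding prime:
  2^4 = 16
  3^1 = 3
  5^4 = 625
  7^4 = 2401
Product = 16 * 3 * 625 * 2401 = 72030000

72030000


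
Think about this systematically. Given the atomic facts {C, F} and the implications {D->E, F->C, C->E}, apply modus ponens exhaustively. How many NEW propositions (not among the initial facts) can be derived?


Initial facts: {C, F}
Apply modus ponens to closure:
  C and C->E  =>  E
Final known: {C, E, F}
New propositions: {E}
Count = 1

1


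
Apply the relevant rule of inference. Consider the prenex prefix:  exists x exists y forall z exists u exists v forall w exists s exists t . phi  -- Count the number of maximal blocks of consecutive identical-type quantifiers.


Quantifier-type sequence: E E A E E A E E  (A=forall, E=exists)
Group into maximal same-type runs:
  Ex2 | Ax1 | Ex2 | Ax1 | Ex2
Number of blocks = 5

5


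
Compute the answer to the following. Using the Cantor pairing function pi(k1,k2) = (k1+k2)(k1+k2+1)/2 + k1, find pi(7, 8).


k1 + k2 = 15
(k1+k2)(k1+k2+1)/2 = 15 * 16 / 2 = 120
pi = 120 + 7 = 127

127


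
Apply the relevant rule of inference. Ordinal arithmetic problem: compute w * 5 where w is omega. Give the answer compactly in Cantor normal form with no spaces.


Compute w * 5.
Ordinal * is associative and left-distributive over +, but NOT commutative; for finite n>1, n*w = w but w*n stays w*n.
w * 5 means 5 copies of w concatenated: w*5.
Result = w*5

w*5


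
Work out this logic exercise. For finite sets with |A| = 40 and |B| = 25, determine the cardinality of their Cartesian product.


The Cartesian product A x B contains all ordered pairs (a, b).
|A x B| = |A| * |B| = 40 * 25 = 1000

1000


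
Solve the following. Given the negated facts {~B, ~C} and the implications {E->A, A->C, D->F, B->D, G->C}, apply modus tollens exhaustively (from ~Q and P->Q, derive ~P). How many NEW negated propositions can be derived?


Initial negated facts: {~B, ~C}
Apply modus tollens to closure:
  ~C and A->C  =>  ~A
  ~C and G->C  =>  ~G
  ~A and E->A  =>  ~E
Final negated: {~A, ~B, ~C, ~E, ~G}
New negations: {~A, ~E, ~G}
Count = 3

3


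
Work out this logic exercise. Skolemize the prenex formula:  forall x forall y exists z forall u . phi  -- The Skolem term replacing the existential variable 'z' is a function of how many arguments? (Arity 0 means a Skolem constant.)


Quantifier prefix: forall x forall y exists z forall u
'z' is existentially quantified at position 3.
Universal variables preceding it: x, y
Skolem function arity = 2

2


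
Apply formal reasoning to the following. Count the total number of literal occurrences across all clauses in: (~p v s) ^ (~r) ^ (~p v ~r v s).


Counting literals in each clause:
Clause 1: 2 literal(s)
Clause 2: 1 literal(s)
Clause 3: 3 literal(s)
Total = 6

6


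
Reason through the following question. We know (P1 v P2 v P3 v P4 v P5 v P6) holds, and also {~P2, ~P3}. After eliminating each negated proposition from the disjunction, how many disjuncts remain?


Original disjuncts (6): P1, P2, P3, P4, P5, P6
Negated (eliminate): ~P2, ~P3
Remaining disjuncts: P1, P4, P5, P6
Count = 6 - 2 = 4

4


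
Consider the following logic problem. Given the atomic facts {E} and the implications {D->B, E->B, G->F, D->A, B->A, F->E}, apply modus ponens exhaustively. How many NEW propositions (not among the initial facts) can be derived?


Initial facts: {E}
Apply modus ponens to closure:
  E and E->B  =>  B
  B and B->A  =>  A
Final known: {A, B, E}
New propositions: {A, B}
Count = 2

2


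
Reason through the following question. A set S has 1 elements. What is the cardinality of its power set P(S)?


The power set of a set with n elements has 2^n elements.
|P(S)| = 2^1 = 2

2


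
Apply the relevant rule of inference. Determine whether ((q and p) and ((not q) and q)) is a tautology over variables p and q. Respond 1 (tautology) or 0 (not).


Check all 4 assignments:
p=0, q=0: 0
p=0, q=1: 0
p=1, q=0: 0
p=1, q=1: 0
Satisfying count = 0/4.
Tautology iff count = 4: no.

0


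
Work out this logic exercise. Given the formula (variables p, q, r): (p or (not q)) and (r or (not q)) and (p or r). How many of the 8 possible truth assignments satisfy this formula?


Evaluate all 8 assignments for p, q, r:
p=0, q=0, r=0: 0
p=0, q=0, r=1: 1
p=0, q=1, r=0: 0
p=0, q=1, r=1: 0
p=1, q=0, r=0: 1
p=1, q=0, r=1: 1
p=1, q=1, r=0: 0
p=1, q=1, r=1: 1
Satisfying count = 4

4


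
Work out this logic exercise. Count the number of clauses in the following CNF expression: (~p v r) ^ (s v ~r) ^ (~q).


A CNF formula is a conjunction of clauses.
Clauses are separated by ^.
Counting the conjuncts: 3 clauses.

3


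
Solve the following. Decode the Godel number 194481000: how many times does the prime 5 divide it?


Factorize 194481000 by dividing by 5 repeatedly.
Division steps: 5 divides 194481000 exactly 3 time(s).
Exponent of 5 = 3

3


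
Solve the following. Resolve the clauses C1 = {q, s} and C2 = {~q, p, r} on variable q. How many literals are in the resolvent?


Remove q from C1 and ~q from C2.
C1 remainder: {s}
C2 remainder: {p, r}
Union (resolvent): {p, r, s}
Resolvent has 3 literal(s).

3


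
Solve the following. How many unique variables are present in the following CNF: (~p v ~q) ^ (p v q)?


Identify each variable that appears in the formula.
Variables found: p, q
Count = 2

2


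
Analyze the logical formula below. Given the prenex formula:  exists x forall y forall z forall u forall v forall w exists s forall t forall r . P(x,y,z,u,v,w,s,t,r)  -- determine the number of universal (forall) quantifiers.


Quantifier prefix: exists x forall y forall z forall u forall v forall w exists s forall t forall r
Mark each quantifier type:
  E U U U U U E U U
Universal count = 7, Existential count = 2
Asked for universal (forall) quantifiers: 7

7


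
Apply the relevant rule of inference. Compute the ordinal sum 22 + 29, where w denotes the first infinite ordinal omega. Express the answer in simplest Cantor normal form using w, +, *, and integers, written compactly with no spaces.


Compute 22 + 29.
Ordinal + is associative but NOT commutative; for finite n>0, n + w = w but w + n stays w+n.
Both operands finite; ordinal + agrees with natural +: 22 + 29 = 51.
Result = 51

51


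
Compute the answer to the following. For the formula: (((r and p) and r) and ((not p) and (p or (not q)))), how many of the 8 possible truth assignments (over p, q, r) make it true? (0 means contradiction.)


Check all 8 assignments:
p=0, q=0, r=0: 0
p=0, q=0, r=1: 0
p=0, q=1, r=0: 0
p=0, q=1, r=1: 0
p=1, q=0, r=0: 0
p=1, q=0, r=1: 0
p=1, q=1, r=0: 0
p=1, q=1, r=1: 0
Count of True = 0

0


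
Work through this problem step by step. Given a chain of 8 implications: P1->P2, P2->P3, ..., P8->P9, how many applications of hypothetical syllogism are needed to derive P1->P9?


With 8 implications in a chain connecting 9 propositions:
P1->P2, P2->P3, ..., P8->P9
Steps needed = (number of implications) - 1 = 8 - 1 = 7

7


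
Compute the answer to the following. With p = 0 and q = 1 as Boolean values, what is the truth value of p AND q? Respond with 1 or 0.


p = 0, q = 1
Operation: p AND q
Evaluate: 0 AND 1 = 0

0


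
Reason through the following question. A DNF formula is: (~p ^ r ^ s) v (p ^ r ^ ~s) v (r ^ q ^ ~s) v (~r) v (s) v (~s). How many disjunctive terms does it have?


A DNF formula is a disjunction of terms (conjunctions).
Terms are separated by v.
Counting the disjuncts: 6 terms.

6


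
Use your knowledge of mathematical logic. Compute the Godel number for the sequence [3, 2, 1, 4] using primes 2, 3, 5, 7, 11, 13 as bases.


Encode each element as an exponent of the corresponding prime:
  2^3 = 8
  3^2 = 9
  5^1 = 5
  7^4 = 2401
Product = 8 * 9 * 5 * 2401 = 864360

864360


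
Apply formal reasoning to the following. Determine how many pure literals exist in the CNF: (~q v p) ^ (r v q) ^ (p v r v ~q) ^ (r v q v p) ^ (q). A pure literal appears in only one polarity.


Check each variable for pure literal status:
p: pure positive
q: mixed (not pure)
r: pure positive
Pure literal count = 2

2


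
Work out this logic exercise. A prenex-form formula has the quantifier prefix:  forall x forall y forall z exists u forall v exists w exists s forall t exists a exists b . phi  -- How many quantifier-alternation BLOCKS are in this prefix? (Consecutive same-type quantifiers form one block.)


Quantifier-type sequence: A A A E A E E A E E  (A=forall, E=exists)
Group into maximal same-type runs:
  Ax3 | Ex1 | Ax1 | Ex2 | Ax1 | Ex2
Number of blocks = 6

6


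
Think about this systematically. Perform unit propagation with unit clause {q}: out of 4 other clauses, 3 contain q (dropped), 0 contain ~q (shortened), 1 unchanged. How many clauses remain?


Satisfied (removed): 3
Shortened (remain): 0
Unchanged (remain): 1
Remaining = 0 + 1 = 1

1


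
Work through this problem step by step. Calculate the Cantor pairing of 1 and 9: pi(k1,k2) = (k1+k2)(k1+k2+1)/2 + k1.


k1 + k2 = 10
(k1+k2)(k1+k2+1)/2 = 10 * 11 / 2 = 55
pi = 55 + 1 = 56

56


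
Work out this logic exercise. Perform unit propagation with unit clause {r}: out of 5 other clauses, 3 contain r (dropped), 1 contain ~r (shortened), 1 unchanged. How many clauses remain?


Satisfied (removed): 3
Shortened (remain): 1
Unchanged (remain): 1
Remaining = 1 + 1 = 2

2


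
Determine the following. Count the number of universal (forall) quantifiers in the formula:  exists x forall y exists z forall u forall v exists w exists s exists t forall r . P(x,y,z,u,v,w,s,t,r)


Quantifier prefix: exists x forall y exists z forall u forall v exists w exists s exists t forall r
Mark each quantifier type:
  E U E U U E E E U
Universal count = 4, Existential count = 5
Asked for universal (forall) quantifiers: 4

4


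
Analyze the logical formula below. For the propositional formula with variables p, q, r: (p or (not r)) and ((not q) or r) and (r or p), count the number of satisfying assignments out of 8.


Evaluate all 8 assignments for p, q, r:
p=0, q=0, r=0: 0
p=0, q=0, r=1: 0
p=0, q=1, r=0: 0
p=0, q=1, r=1: 0
p=1, q=0, r=0: 1
p=1, q=0, r=1: 1
p=1, q=1, r=0: 0
p=1, q=1, r=1: 1
Satisfying count = 3

3


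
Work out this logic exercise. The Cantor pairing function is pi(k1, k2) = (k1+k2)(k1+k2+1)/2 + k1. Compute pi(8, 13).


k1 + k2 = 21
(k1+k2)(k1+k2+1)/2 = 21 * 22 / 2 = 231
pi = 231 + 8 = 239

239


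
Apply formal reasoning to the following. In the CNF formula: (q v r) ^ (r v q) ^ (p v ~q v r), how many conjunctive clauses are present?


A CNF formula is a conjunction of clauses.
Clauses are separated by ^.
Counting the conjuncts: 3 clauses.

3


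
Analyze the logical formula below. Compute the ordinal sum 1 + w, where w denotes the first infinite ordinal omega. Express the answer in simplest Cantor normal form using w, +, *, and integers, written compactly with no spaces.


Compute 1 + w.
Ordinal + is associative but NOT commutative; for finite n>0, n + w = w but w + n stays w+n.
Any finite left addend is absorbed by w on the right: 1 + w = w.
Result = w

w


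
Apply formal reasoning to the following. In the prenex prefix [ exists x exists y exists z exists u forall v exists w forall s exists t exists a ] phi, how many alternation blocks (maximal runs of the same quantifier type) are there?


Quantifier-type sequence: E E E E A E A E E  (A=forall, E=exists)
Group into maximal same-type runs:
  Ex4 | Ax1 | Ex1 | Ax1 | Ex2
Number of blocks = 5

5


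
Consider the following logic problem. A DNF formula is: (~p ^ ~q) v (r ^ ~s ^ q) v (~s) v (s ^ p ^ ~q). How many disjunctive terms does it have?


A DNF formula is a disjunction of terms (conjunctions).
Terms are separated by v.
Counting the disjuncts: 4 terms.

4


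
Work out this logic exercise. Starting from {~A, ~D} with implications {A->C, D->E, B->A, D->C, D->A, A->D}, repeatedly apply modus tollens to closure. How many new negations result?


Initial negated facts: {~A, ~D}
Apply modus tollens to closure:
  ~A and B->A  =>  ~B
Final negated: {~A, ~B, ~D}
New negations: {~B}
Count = 1

1


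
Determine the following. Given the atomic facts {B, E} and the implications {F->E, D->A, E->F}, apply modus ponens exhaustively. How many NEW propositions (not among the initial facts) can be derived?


Initial facts: {B, E}
Apply modus ponens to closure:
  E and E->F  =>  F
Final known: {B, E, F}
New propositions: {F}
Count = 1

1


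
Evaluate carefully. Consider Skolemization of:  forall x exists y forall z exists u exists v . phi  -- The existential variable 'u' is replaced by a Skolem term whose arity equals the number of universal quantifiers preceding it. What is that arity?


Quantifier prefix: forall x exists y forall z exists u exists v
'u' is existentially quantified at position 4.
Universal variables preceding it: x, z
Skolem function arity = 2

2


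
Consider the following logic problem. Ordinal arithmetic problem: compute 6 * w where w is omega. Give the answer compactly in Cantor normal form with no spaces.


Compute 6 * w.
Ordinal * is associative and left-distributive over +, but NOT commutative; for finite n>1, n*w = w but w*n stays w*n.
For finite n>0, n * w = sup{n*k : k<w} = w. So 6 * w = w.
Result = w

w


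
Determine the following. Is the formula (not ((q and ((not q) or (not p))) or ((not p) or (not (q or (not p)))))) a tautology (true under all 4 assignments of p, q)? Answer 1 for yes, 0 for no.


Check all 4 assignments:
p=0, q=0: 0
p=0, q=1: 0
p=1, q=0: 0
p=1, q=1: 1
Satisfying count = 1/4.
Tautology iff count = 4: no.

0


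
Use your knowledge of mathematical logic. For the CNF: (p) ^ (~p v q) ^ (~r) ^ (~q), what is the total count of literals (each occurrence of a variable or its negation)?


Counting literals in each clause:
Clause 1: 1 literal(s)
Clause 2: 2 literal(s)
Clause 3: 1 literal(s)
Clause 4: 1 literal(s)
Total = 5

5


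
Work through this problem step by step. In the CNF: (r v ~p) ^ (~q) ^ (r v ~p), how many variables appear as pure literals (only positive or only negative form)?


Check each variable for pure literal status:
p: pure negative
q: pure negative
r: pure positive
Pure literal count = 3

3


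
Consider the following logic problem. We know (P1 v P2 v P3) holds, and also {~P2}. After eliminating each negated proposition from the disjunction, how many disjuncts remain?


Original disjuncts (3): P1, P2, P3
Negated (eliminate): ~P2
Remaining disjuncts: P1, P3
Count = 3 - 1 = 2

2


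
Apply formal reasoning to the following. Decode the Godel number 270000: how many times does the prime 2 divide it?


Factorize 270000 by dividing by 2 repeatedly.
Division steps: 2 divides 270000 exactly 4 time(s).
Exponent of 2 = 4

4


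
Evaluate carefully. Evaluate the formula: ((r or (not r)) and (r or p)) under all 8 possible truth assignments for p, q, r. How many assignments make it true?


Check all 8 assignments:
p=0, q=0, r=0: 0
p=0, q=0, r=1: 1
p=0, q=1, r=0: 0
p=0, q=1, r=1: 1
p=1, q=0, r=0: 1
p=1, q=0, r=1: 1
p=1, q=1, r=0: 1
p=1, q=1, r=1: 1
Count of True = 6

6


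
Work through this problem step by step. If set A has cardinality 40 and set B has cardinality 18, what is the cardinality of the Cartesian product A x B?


The Cartesian product A x B contains all ordered pairs (a, b).
|A x B| = |A| * |B| = 40 * 18 = 720

720


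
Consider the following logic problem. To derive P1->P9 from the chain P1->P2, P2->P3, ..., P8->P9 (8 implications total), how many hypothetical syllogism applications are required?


With 8 implications in a chain connecting 9 propositions:
P1->P2, P2->P3, ..., P8->P9
Steps needed = (number of implications) - 1 = 8 - 1 = 7

7


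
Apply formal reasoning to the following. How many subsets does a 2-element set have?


The power set of a set with n elements has 2^n elements.
|P(S)| = 2^2 = 4

4


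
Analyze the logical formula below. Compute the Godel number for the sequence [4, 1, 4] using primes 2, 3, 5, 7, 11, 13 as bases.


Encode each element as an exponent of the corresponding prime:
  2^4 = 16
  3^1 = 3
  5^4 = 625
Product = 16 * 3 * 625 = 30000

30000


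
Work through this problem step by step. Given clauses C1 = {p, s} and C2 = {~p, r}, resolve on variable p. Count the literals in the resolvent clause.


Remove p from C1 and ~p from C2.
C1 remainder: {s}
C2 remainder: {r}
Union (resolvent): {r, s}
Resolvent has 2 literal(s).

2


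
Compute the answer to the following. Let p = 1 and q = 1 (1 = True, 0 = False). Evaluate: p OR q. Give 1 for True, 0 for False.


p = 1, q = 1
Operation: p OR q
Evaluate: 1 OR 1 = 1

1


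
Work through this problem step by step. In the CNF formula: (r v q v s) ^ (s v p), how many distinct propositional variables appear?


Identify each variable that appears in the formula.
Variables found: p, q, r, s
Count = 4

4


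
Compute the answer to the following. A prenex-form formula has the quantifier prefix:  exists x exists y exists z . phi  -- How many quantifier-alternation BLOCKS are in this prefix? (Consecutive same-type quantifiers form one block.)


Quantifier-type sequence: E E E  (A=forall, E=exists)
Group into maximal same-type runs:
  Ex3
Number of blocks = 1

1


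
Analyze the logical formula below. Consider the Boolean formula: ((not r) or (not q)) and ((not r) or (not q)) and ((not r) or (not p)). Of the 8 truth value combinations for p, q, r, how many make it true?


Evaluate all 8 assignments for p, q, r:
p=0, q=0, r=0: 1
p=0, q=0, r=1: 1
p=0, q=1, r=0: 1
p=0, q=1, r=1: 0
p=1, q=0, r=0: 1
p=1, q=0, r=1: 0
p=1, q=1, r=0: 1
p=1, q=1, r=1: 0
Satisfying count = 5

5


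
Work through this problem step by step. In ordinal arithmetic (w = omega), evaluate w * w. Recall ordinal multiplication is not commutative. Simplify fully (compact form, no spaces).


Compute w * w.
Ordinal * is associative and left-distributive over +, but NOT commutative; for finite n>1, n*w = w but w*n stays w*n.
w * w = w^2 by definition.
Result = w^2

w^2


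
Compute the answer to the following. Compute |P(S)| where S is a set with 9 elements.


The power set of a set with n elements has 2^n elements.
|P(S)| = 2^9 = 512

512


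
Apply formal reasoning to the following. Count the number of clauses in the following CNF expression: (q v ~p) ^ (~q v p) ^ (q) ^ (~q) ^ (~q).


A CNF formula is a conjunction of clauses.
Clauses are separated by ^.
Counting the conjuncts: 5 clauses.

5


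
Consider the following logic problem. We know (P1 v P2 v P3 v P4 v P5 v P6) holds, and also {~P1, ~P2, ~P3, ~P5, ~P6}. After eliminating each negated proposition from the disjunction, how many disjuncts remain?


Original disjuncts (6): P1, P2, P3, P4, P5, P6
Negated (eliminate): ~P1, ~P2, ~P3, ~P5, ~P6
Remaining disjuncts: P4
Count = 6 - 5 = 1

1


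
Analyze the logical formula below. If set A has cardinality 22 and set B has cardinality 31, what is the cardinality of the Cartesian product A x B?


The Cartesian product A x B contains all ordered pairs (a, b).
|A x B| = |A| * |B| = 22 * 31 = 682

682


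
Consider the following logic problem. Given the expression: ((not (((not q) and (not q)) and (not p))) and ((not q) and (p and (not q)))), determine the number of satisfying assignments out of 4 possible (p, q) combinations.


Check all 4 assignments:
p=0, q=0: 0
p=0, q=1: 0
p=1, q=0: 1
p=1, q=1: 0
Count of True = 1

1


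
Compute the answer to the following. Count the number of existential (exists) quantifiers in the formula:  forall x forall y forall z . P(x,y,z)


Quantifier prefix: forall x forall y forall z
Mark each quantifier type:
  U U U
Universal count = 3, Existential count = 0
Asked for existential (exists) quantifiers: 0

0


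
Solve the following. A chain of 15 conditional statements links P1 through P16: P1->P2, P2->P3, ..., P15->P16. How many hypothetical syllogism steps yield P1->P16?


With 15 implications in a chain connecting 16 propositions:
P1->P2, P2->P3, ..., P15->P16
Steps needed = (number of implications) - 1 = 15 - 1 = 14

14


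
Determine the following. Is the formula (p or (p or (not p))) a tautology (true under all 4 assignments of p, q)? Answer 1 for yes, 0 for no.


Check all 4 assignments:
p=0, q=0: 1
p=0, q=1: 1
p=1, q=0: 1
p=1, q=1: 1
Satisfying count = 4/4.
Tautology iff count = 4: yes.

1


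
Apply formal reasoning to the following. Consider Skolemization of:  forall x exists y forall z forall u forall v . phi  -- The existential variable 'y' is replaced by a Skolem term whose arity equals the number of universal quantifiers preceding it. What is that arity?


Quantifier prefix: forall x exists y forall z forall u forall v
'y' is existentially quantified at position 2.
Universal variables preceding it: x
Skolem function arity = 1

1


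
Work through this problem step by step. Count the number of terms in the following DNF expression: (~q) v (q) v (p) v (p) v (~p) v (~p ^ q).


A DNF formula is a disjunction of terms (conjunctions).
Terms are separated by v.
Counting the disjuncts: 6 terms.

6


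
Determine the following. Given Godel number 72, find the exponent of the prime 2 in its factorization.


Factorize 72 by dividing by 2 repeatedly.
Division steps: 2 divides 72 exactly 3 time(s).
Exponent of 2 = 3

3


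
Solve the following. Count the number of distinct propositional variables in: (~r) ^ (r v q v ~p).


Identify each variable that appears in the formula.
Variables found: p, q, r
Count = 3

3


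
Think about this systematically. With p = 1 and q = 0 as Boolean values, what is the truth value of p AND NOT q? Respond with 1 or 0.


p = 1, q = 0
Operation: p AND NOT q
Evaluate: 1 AND NOT 0 = 1

1


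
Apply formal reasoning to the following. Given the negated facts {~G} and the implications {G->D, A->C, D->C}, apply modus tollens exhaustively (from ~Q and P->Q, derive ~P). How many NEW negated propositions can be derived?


Initial negated facts: {~G}
Apply modus tollens to closure:
  (no implication fires)
Final negated: {~G}
New negations: {(none)}
Count = 0

0
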